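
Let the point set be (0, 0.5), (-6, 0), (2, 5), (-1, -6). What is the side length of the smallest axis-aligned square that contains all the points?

The bounding box has width 8 and height 11.
An axis-aligned square enclosing the set must have side ≥ max(width, height).
So the minimum side is max(8, 11) = 11.

11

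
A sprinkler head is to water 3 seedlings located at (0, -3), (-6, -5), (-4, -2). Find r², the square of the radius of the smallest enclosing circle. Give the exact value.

10

Call the three points A, B, C in the order given.
Side lengths²: AB² = 40, AC² = 17, BC² = 13.
Since AB² = 40 ≥ 17 + 13 = 30, the angle opposite AB is not acute, so the smallest enclosing circle has AB as diameter.
Centre = midpoint of AB = (-3, -4), r² = 40/4 = 10.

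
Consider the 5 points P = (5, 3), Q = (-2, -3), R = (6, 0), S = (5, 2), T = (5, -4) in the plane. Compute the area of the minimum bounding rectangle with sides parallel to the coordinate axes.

x ranges over [-2, 6], width 8.
y ranges over [-4, 3], height 7.
Area = 8 × 7 = 56.

56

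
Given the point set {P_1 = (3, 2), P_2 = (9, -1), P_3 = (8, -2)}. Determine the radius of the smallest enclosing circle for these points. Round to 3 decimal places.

3.354

Side lengths²: P_1P_2² = 45, P_1P_3² = 41, P_2P_3² = 2.
Since P_1P_2² = 45 ≥ 41 + 2 = 43, the angle opposite P_1P_2 is not acute, so the smallest enclosing circle has P_1P_2 as diameter.
Centre = midpoint of P_1P_2 = (6, 0.5), r² = 45/4 = 11.25.
r = √(11.25) ≈ 3.354.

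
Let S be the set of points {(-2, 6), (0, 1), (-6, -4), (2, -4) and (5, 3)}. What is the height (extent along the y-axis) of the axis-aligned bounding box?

10

max y = 6, min y = -4, so height = 10.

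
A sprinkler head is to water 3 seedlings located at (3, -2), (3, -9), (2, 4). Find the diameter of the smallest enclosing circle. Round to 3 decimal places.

Call the three points A, B, C in the order given.
Side lengths²: AB² = 49, AC² = 37, BC² = 170.
Since BC² = 170 ≥ 49 + 37 = 86, the angle opposite BC is not acute, so the smallest enclosing circle has BC as diameter.
Centre = midpoint of BC = (2.5, -2.5), r² = 170/4 = 42.5.
Diameter = 2r = 2√(42.5) ≈ 13.038.

13.038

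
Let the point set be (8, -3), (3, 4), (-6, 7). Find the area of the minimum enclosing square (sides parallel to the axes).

196

The bounding box has width 14 and height 10.
An axis-aligned square enclosing the set must have side ≥ max(width, height).
So the minimum side is max(14, 10) = 14.
Area = 14² = 196.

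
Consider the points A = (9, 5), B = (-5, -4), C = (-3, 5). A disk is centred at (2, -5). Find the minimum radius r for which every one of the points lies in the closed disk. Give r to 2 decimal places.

The required radius is the distance from (2, -5) to the farthest point.
Squared distances: 149, 50, 125.
Maximum is 149, attained at A.
r = √149 ≈ 12.21.

12.21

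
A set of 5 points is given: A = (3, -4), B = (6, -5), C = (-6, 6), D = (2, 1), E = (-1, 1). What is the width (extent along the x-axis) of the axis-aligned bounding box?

12

max x = 6, min x = -6, so width = 12.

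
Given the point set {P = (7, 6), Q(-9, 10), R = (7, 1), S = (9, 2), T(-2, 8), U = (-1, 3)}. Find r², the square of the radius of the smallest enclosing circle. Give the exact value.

By Welzl's lemma the MEC is supported by two points (diametrically opposite) or three points (on a circumcircle).
The farthest pair is Q–S with squared distance 388. The circle on this segment as diameter has centre (0, 6) and r² = 388/4 = 97.
Check P: distance² to centre = 49 ≤ 97, so it lies inside.
All remaining points lie in this disk, and no smaller disk contains both endpoints, so this is the minimum enclosing circle.

97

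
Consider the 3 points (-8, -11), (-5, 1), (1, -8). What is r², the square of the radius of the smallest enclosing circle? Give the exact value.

Call the three points A, B, C in the order given.
Side lengths²: AB² = 153, AC² = 90, BC² = 117.
Since AB² = 153 < 117 + 90 = 207, the triangle is acute, so the smallest enclosing circle is the circumcircle.
Circumcentre = (-107/22, -119/22), r² = 9945/242.

9945/242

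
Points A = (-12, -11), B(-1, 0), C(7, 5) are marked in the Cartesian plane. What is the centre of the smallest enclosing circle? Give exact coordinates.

Side lengths²: AB² = 242, AC² = 617, BC² = 89.
Since AC² = 617 ≥ 242 + 89 = 331, the angle opposite AC is not acute, so the smallest enclosing circle has AC as diameter.
Centre = midpoint of AC = (-2.5, -3), r² = 617/4 = 154.25.
Centre = (-2.5, -3).

(-2.5, -3)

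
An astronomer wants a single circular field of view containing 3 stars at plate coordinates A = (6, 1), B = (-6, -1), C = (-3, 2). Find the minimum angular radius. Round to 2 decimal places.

Side lengths²: AB² = 148, AC² = 82, BC² = 18.
Since AB² = 148 ≥ 82 + 18 = 100, the angle opposite AB is not acute, so the smallest enclosing circle has AB as diameter.
Centre = midpoint of AB = (0, 0), r² = 148/4 = 37.
r = √37 ≈ 6.08.

6.08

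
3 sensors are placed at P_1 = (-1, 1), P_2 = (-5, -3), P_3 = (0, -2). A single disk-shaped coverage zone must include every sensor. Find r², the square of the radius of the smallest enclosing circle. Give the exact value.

8.125

Side lengths²: P_1P_2² = 32, P_1P_3² = 10, P_2P_3² = 26.
Since P_1P_2² = 32 < 26 + 10 = 36, the triangle is acute, so the smallest enclosing circle is the circumcircle.
Circumcentre = (-2.75, -1.25), r² = 8.125.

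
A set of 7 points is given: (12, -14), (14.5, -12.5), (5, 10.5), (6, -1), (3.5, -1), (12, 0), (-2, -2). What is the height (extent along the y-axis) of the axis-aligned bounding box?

max y = 10.5, min y = -14, so height = 24.5.

24.5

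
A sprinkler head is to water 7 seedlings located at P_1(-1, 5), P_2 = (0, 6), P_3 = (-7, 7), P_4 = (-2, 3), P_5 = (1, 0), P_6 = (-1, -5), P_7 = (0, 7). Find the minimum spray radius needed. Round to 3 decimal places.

6.731

A smallest enclosing disk is always determined by at most three of the input points on its boundary.
The minimum enclosing circle is determined by three boundary points: P_3, P_6, P_7.
Their circumcentre is (-3.5, 1.25) with r² = 45.3125.
The farthest remaining point P_2 is at distance² 34.8125 ≤ 45.3125.
r = √(45.3125) ≈ 6.731.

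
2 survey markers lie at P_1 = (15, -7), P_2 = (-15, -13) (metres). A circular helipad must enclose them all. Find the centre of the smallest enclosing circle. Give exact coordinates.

The smallest circle enclosing two points has them as diameter endpoints.
Centre = midpoint = (0, -10); r² = |P_1P_2|²/4 = 936/4 = 234.
Centre = (0, -10).

(0, -10)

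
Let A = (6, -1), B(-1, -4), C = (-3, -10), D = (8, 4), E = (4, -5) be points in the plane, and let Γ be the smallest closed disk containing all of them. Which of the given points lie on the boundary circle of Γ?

By Welzl's lemma the MEC is supported by two points (diametrically opposite) or three points (on a circumcircle).
The farthest pair is C–D with squared distance 317. The circle on this segment as diameter has centre (2.5, -3) and r² = 317/4 = 79.25.
Check A: distance² to centre = 16.25 ≤ 79.25, so it lies inside.
All remaining points lie in this disk, and no smaller disk contains both endpoints, so this is the minimum enclosing circle.
The points at distance exactly r from the centre are C, D — 2 points.

C, D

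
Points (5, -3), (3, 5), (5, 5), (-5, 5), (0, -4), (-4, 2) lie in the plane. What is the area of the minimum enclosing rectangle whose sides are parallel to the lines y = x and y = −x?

126

In coordinates u = x + y, v = x − y the rectangle is axis-aligned; the map (x,y)→(u,v) scales areas by 2.
u-values: 2, 8, 10, 0, -4, -2; range = 10 − (-4) = 14.
v-values: 8, -2, 0, -10, 4, -6; range = 8 − (-10) = 18.
Area = (14 × 18) / 2 = 126.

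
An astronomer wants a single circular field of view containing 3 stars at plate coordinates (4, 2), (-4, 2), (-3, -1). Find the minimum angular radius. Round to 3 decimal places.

Call the three points A, B, C in the order given.
Side lengths²: AB² = 64, AC² = 58, BC² = 10.
Since AB² = 64 < 58 + 10 = 68, the triangle is acute, so the smallest enclosing circle is the circumcircle.
Circumcentre = (0, 5/3), r² = 145/9.
r = √(145/9) ≈ 4.014.

4.014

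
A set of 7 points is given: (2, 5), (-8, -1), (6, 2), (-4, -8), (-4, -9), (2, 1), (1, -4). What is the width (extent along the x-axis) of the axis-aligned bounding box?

14

max x = 6, min x = -8, so width = 14.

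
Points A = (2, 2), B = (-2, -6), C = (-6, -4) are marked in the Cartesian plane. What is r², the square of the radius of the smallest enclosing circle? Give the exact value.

25

Side lengths²: AB² = 80, AC² = 100, BC² = 20.
Since AC² = 100 ≥ 80 + 20 = 100, the angle opposite AC is not acute, so the smallest enclosing circle has AC as diameter.
Centre = midpoint of AC = (-2, -1), r² = 100/4 = 25.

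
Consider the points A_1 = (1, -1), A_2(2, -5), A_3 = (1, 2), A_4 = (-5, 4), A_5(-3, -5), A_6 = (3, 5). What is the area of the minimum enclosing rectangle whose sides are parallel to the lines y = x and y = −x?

In coordinates u = x + y, v = x − y the rectangle is axis-aligned; the map (x,y)→(u,v) scales areas by 2.
u-values: 0, -3, 3, -1, -8, 8; range = 8 − (-8) = 16.
v-values: 2, 7, -1, -9, 2, -2; range = 7 − (-9) = 16.
Area = (16 × 16) / 2 = 128.

128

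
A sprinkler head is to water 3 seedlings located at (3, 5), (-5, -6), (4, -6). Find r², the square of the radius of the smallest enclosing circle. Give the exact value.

Call the three points A, B, C in the order given.
Side lengths²: AB² = 185, AC² = 122, BC² = 81.
Since AB² = 185 < 122 + 81 = 203, the triangle is acute, so the smallest enclosing circle is the circumcircle.
Circumcentre = (-0.5, -19/22), r² = 11285/242.

11285/242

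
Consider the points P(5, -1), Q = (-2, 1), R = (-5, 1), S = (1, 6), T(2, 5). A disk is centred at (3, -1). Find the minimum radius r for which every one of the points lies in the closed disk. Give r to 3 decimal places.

8.246

The required radius is the distance from (3, -1) to the farthest point.
Squared distances: 4, 29, 68, 53, 37.
Maximum is 68, attained at R.
r = √68 ≈ 8.246.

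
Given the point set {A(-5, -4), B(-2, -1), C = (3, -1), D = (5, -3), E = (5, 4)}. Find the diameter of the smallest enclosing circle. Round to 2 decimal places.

A smallest enclosing disk is always determined by at most three of the input points on its boundary.
The farthest pair is A–E with squared distance 164. The circle on this segment as diameter has centre (0, 0) and r² = 164/4 = 41.
Check B: distance² to centre = 5 ≤ 41, so it lies inside.
All remaining points lie in this disk, and no smaller disk contains both endpoints, so this is the minimum enclosing circle.
Diameter = 2r = 2√41 ≈ 12.81.

12.81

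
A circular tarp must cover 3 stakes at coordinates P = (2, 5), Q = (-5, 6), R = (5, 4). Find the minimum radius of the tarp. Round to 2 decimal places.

5.10

Side lengths²: PQ² = 50, PR² = 10, QR² = 104.
Since QR² = 104 ≥ 50 + 10 = 60, the angle opposite QR is not acute, so the smallest enclosing circle has QR as diameter.
Centre = midpoint of QR = (0, 5), r² = 104/4 = 26.
r = √26 ≈ 5.10.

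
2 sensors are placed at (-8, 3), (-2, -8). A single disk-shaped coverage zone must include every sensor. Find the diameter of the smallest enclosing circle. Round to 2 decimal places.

12.53

The smallest circle enclosing two points has them as diameter endpoints.
Centre = midpoint = (-5, -2.5); r² = |(-8, 3)−(-2, -8)|²/4 = 157/4 = 39.25.
Diameter = 2r = 2√(39.25) ≈ 12.53.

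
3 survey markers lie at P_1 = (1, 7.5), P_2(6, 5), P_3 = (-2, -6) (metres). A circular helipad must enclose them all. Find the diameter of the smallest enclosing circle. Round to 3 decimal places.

14.020

Side lengths²: P_1P_2² = 31.25, P_1P_3² = 191.25, P_2P_3² = 185.
Since P_1P_3² = 191.25 < 185 + 31.25 = 216.25, the triangle is acute, so the smallest enclosing circle is the circumcircle.
Circumcentre = (0.625, 0.5), r² = 49.140625.
Diameter = 2r = 2√(49.140625) ≈ 14.020.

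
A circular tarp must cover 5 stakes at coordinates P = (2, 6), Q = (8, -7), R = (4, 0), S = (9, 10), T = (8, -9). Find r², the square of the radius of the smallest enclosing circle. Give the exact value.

A smallest enclosing disk is always determined by at most three of the input points on its boundary.
The farthest pair is S–T with squared distance 362. The circle on this segment as diameter has centre (8.5, 0.5) and r² = 362/4 = 90.5.
Check P: distance² to centre = 72.5 ≤ 90.5, so it lies inside.
All remaining points lie in this disk, and no smaller disk contains both endpoints, so this is the minimum enclosing circle.

90.5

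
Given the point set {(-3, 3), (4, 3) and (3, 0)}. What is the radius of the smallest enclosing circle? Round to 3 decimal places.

Call the three points A, B, C in the order given.
Side lengths²: AB² = 49, AC² = 45, BC² = 10.
Since AB² = 49 < 45 + 10 = 55, the triangle is acute, so the smallest enclosing circle is the circumcircle.
Circumcentre = (0.5, 2.5), r² = 12.5.
r = √(12.5) ≈ 3.536.

3.536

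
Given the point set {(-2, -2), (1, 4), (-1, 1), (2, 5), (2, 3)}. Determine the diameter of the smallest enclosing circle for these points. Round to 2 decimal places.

8.06

The minimum enclosing circle of a finite set is fixed by two of the points (as a diameter) or three (as a circumcircle).
The farthest pair is (-2, -2)–(2, 5) with squared distance 65. The circle on this segment as diameter has centre (0, 1.5) and r² = 65/4 = 16.25.
Check (1, 4): distance² to centre = 7.25 ≤ 16.25, so it lies inside.
All remaining points lie in this disk, and no smaller disk contains both endpoints, so this is the minimum enclosing circle.
Diameter = 2r = 2√(16.25) ≈ 8.06.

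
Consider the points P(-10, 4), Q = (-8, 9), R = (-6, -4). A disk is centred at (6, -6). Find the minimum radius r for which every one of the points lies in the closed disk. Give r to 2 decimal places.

The required radius is the distance from (6, -6) to the farthest point.
Squared distances: 356, 421, 148.
Maximum is 421, attained at Q.
r = √421 ≈ 20.52.

20.52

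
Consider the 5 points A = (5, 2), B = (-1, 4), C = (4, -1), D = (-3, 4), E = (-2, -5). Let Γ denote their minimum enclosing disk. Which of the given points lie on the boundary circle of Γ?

A smallest enclosing disk is always determined by at most three of the input points on its boundary.
The minimum enclosing circle is determined by three boundary points: A, D, E.
Their circumcentre is (0.2, -0.2) with r² = 27.88.
The farthest remaining point B is at distance² 19.08 ≤ 27.88.
The points at distance exactly r from the centre are A, D, E — 3 points.

A, D, E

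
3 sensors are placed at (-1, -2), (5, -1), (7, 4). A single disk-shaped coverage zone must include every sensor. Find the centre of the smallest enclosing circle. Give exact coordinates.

Call the three points A, B, C in the order given.
Side lengths²: AB² = 37, AC² = 100, BC² = 29.
Since AC² = 100 ≥ 37 + 29 = 66, the angle opposite AC is not acute, so the smallest enclosing circle has AC as diameter.
Centre = midpoint of AC = (3, 1), r² = 100/4 = 25.
Centre = (3, 1).

(3, 1)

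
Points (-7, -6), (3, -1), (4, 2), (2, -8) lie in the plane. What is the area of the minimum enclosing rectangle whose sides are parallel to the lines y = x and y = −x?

In coordinates u = x + y, v = x − y the rectangle is axis-aligned; the map (x,y)→(u,v) scales areas by 2.
u-values: -13, 2, 6, -6; range = 6 − (-13) = 19.
v-values: -1, 4, 2, 10; range = 10 − (-1) = 11.
Area = (19 × 11) / 2 = 104.5.

104.5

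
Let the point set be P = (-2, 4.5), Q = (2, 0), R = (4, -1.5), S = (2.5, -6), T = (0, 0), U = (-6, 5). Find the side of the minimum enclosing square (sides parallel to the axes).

The bounding box has width 10 and height 11.
An axis-aligned square enclosing the set must have side ≥ max(width, height).
So the minimum side is max(10, 11) = 11.

11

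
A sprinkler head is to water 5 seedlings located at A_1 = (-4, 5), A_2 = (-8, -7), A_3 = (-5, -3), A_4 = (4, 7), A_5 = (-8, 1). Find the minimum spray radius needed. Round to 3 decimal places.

9.220

By Welzl's lemma the MEC is supported by two points (diametrically opposite) or three points (on a circumcircle).
The farthest pair is A_2–A_4 with squared distance 340. The circle on this segment as diameter has centre (-2, 0) and r² = 340/4 = 85.
Check A_1: distance² to centre = 29 ≤ 85, so it lies inside.
All remaining points lie in this disk, and no smaller disk contains both endpoints, so this is the minimum enclosing circle.
r = √85 ≈ 9.220.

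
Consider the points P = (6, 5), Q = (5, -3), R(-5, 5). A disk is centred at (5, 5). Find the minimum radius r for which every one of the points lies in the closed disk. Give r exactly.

The required radius is the distance from (5, 5) to the farthest point.
Squared distances: 1, 64, 100.
Maximum is 100, attained at R.
r = √100 = 10.

10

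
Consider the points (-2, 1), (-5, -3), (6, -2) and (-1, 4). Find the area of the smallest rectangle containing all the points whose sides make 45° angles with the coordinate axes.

78

In coordinates u = x + y, v = x − y the rectangle is axis-aligned; the map (x,y)→(u,v) scales areas by 2.
u-values: -1, -8, 4, 3; range = 4 − (-8) = 12.
v-values: -3, -2, 8, -5; range = 8 − (-5) = 13.
Area = (12 × 13) / 2 = 78.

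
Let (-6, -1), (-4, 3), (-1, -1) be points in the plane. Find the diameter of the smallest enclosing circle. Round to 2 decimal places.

5.59

Call the three points A, B, C in the order given.
Side lengths²: AB² = 20, AC² = 25, BC² = 25.
Since BC² = 25 < 25 + 20 = 45, the triangle is acute, so the smallest enclosing circle is the circumcircle.
Circumcentre = (-3.5, 0.25), r² = 7.8125.
Diameter = 2r = 2√(7.8125) ≈ 5.59.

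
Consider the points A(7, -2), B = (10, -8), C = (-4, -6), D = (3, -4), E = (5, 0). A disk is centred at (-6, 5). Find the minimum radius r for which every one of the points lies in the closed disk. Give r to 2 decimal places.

The required radius is the distance from (-6, 5) to the farthest point.
Squared distances: 218, 425, 125, 162, 146.
Maximum is 425, attained at B.
r = √425 ≈ 20.62.

20.62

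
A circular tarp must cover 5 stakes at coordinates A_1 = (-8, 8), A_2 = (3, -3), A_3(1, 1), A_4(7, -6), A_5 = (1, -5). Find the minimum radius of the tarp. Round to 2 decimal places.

The farthest pair is A_1–A_4 with squared distance 421. The circle on this segment as diameter has centre (-0.5, 1) and r² = 421/4 = 105.25.
Check A_2: distance² to centre = 28.25 ≤ 105.25, so it lies inside.
All remaining points lie in this disk, and no smaller disk contains both endpoints, so this is the minimum enclosing circle.
r = √(105.25) ≈ 10.26.

10.26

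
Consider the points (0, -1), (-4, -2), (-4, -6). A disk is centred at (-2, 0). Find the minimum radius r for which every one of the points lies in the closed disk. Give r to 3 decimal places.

6.325

The required radius is the distance from (-2, 0) to the farthest point.
Squared distances: 5, 8, 40.
Maximum is 40, attained at (-4, -6).
r = √40 ≈ 6.325.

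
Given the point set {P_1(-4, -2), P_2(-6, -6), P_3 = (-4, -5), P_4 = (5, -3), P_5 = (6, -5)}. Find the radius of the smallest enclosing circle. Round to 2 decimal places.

6.02

A smallest enclosing disk is always determined by at most three of the input points on its boundary.
The farthest pair is P_2–P_5 with squared distance 145. The circle on this segment as diameter has centre (0, -5.5) and r² = 145/4 = 36.25.
Check P_1: distance² to centre = 28.25 ≤ 36.25, so it lies inside.
All remaining points lie in this disk, and no smaller disk contains both endpoints, so this is the minimum enclosing circle.
r = √(36.25) ≈ 6.02.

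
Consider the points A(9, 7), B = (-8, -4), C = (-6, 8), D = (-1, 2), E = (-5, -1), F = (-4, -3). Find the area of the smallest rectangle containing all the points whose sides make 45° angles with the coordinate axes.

224

In coordinates u = x + y, v = x − y the rectangle is axis-aligned; the map (x,y)→(u,v) scales areas by 2.
u-values: 16, -12, 2, 1, -6, -7; range = 16 − (-12) = 28.
v-values: 2, -4, -14, -3, -4, -1; range = 2 − (-14) = 16.
Area = (28 × 16) / 2 = 224.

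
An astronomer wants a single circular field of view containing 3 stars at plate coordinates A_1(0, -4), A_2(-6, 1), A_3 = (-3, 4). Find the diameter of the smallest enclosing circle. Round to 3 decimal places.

8.579

Side lengths²: A_1A_2² = 61, A_1A_3² = 73, A_2A_3² = 18.
Since A_1A_3² = 73 < 61 + 18 = 79, the triangle is acute, so the smallest enclosing circle is the circumcircle.
Circumcentre = (-41/22, -3/22), r² = 4453/242.
Diameter = 2r = 2√(4453/242) ≈ 8.579.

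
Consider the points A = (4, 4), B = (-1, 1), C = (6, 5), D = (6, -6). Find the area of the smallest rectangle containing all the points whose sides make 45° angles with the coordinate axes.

77

In coordinates u = x + y, v = x − y the rectangle is axis-aligned; the map (x,y)→(u,v) scales areas by 2.
u-values: 8, 0, 11, 0; range = 11 − 0 = 11.
v-values: 0, -2, 1, 12; range = 12 − (-2) = 14.
Area = (11 × 14) / 2 = 77.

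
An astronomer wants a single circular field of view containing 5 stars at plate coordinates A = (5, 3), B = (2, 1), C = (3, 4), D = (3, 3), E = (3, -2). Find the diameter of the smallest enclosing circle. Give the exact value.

By Welzl's lemma the MEC is supported by two points (diametrically opposite) or three points (on a circumcircle).
The farthest pair is C–E with squared distance 36. The circle on this segment as diameter has centre (3, 1) and r² = 36/4 = 9.
Check A: distance² to centre = 8 ≤ 9, so it lies inside.
All remaining points lie in this disk, and no smaller disk contains both endpoints, so this is the minimum enclosing circle.
Diameter = 2r = 2√9 = 6.

6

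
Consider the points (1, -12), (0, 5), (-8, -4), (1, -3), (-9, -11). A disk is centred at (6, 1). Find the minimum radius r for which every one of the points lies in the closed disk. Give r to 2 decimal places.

19.21

The required radius is the distance from (6, 1) to the farthest point.
Squared distances: 194, 52, 221, 41, 369.
Maximum is 369, attained at (-9, -11).
r = √369 ≈ 19.21.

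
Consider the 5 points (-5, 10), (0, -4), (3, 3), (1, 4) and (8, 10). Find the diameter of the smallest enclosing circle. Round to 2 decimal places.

By Welzl's lemma the MEC is supported by two points (diametrically opposite) or three points (on a circumcircle).
The minimum enclosing circle is determined by three boundary points: (-5, 10), (0, -4), (8, 10).
Their circumcentre is (1.5, 31/7) with r² = 14365/196.
The farthest remaining point (3, 3) is at distance² 841/196 ≤ 14365/196.
Diameter = 2r = 2√(14365/196) ≈ 17.12.

17.12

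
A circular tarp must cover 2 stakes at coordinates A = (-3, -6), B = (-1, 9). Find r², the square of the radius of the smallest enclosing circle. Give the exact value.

57.25

The smallest circle enclosing two points has them as diameter endpoints.
Centre = midpoint = (-2, 1.5); r² = |AB|²/4 = 229/4 = 57.25.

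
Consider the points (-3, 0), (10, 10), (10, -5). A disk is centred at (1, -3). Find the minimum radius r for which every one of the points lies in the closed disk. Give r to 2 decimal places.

15.81

The required radius is the distance from (1, -3) to the farthest point.
Squared distances: 25, 250, 85.
Maximum is 250, attained at (10, 10).
r = √250 ≈ 15.81.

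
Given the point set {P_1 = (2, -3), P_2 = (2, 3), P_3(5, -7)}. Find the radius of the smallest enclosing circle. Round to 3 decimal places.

5.220

Side lengths²: P_1P_2² = 36, P_1P_3² = 25, P_2P_3² = 109.
Since P_2P_3² = 109 ≥ 36 + 25 = 61, the angle opposite P_2P_3 is not acute, so the smallest enclosing circle has P_2P_3 as diameter.
Centre = midpoint of P_2P_3 = (3.5, -2), r² = 109/4 = 27.25.
r = √(27.25) ≈ 5.220.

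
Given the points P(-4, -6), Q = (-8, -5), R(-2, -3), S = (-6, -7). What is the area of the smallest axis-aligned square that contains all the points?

36

The bounding box has width 6 and height 4.
An axis-aligned square enclosing the set must have side ≥ max(width, height).
So the minimum side is max(6, 4) = 6.
Area = 6² = 36.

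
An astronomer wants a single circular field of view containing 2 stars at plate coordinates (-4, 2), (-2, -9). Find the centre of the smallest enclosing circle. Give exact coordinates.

(-3, -3.5)

The smallest circle enclosing two points has them as diameter endpoints.
Centre = midpoint = (-3, -3.5); r² = |(-4, 2)−(-2, -9)|²/4 = 125/4 = 31.25.
Centre = (-3, -3.5).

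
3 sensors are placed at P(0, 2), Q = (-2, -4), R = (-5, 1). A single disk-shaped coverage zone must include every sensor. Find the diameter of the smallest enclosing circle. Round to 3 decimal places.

6.716

Side lengths²: PQ² = 40, PR² = 26, QR² = 34.
Since PQ² = 40 < 34 + 26 = 60, the triangle is acute, so the smallest enclosing circle is the circumcircle.
Circumcentre = (-29/14, -9/14), r² = 1105/98.
Diameter = 2r = 2√(1105/98) ≈ 6.716.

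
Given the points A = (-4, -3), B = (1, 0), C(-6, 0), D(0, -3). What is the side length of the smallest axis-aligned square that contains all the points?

The bounding box has width 7 and height 3.
An axis-aligned square enclosing the set must have side ≥ max(width, height).
So the minimum side is max(7, 3) = 7.

7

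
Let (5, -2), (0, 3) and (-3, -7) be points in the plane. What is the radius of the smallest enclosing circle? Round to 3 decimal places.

5.357

Call the three points A, B, C in the order given.
Side lengths²: AB² = 50, AC² = 89, BC² = 109.
Since BC² = 109 < 89 + 50 = 139, the triangle is acute, so the smallest enclosing circle is the circumcircle.
Circumcentre = (-9/26, -61/26), r² = 9701/338.
r = √(9701/338) ≈ 5.357.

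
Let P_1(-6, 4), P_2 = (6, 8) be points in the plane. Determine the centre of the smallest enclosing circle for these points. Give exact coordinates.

(0, 6)

The smallest circle enclosing two points has them as diameter endpoints.
Centre = midpoint = (0, 6); r² = |P_1P_2|²/4 = 160/4 = 40.
Centre = (0, 6).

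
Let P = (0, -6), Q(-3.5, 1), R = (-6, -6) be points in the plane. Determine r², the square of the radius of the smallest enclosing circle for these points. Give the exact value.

Side lengths²: PQ² = 61.25, PR² = 36, QR² = 55.25.
Since PQ² = 61.25 < 55.25 + 36 = 91.25, the triangle is acute, so the smallest enclosing circle is the circumcircle.
Circumcentre = (-3, -3.125), r² = 17.265625.

17.265625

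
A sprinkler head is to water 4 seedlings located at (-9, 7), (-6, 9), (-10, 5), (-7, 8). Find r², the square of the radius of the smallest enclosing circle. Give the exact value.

By Welzl's lemma the MEC is supported by two points (diametrically opposite) or three points (on a circumcircle).
The farthest pair is (-6, 9)–(-10, 5) with squared distance 32. The circle on this segment as diameter has centre (-8, 7) and r² = 32/4 = 8.
Check (-9, 7): distance² to centre = 1 ≤ 8, so it lies inside.
All remaining points lie in this disk, and no smaller disk contains both endpoints, so this is the minimum enclosing circle.

8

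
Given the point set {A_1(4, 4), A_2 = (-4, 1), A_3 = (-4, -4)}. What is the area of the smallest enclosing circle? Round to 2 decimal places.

100.53

Side lengths²: A_1A_2² = 73, A_1A_3² = 128, A_2A_3² = 25.
Since A_1A_3² = 128 ≥ 73 + 25 = 98, the angle opposite A_1A_3 is not acute, so the smallest enclosing circle has A_1A_3 as diameter.
Centre = midpoint of A_1A_3 = (0, 0), r² = 128/4 = 32.
Area = π·r² = π·32 ≈ 100.53.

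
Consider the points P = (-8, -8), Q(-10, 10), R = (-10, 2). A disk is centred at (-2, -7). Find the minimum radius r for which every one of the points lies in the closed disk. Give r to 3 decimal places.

The required radius is the distance from (-2, -7) to the farthest point.
Squared distances: 37, 353, 145.
Maximum is 353, attained at Q.
r = √353 ≈ 18.788.

18.788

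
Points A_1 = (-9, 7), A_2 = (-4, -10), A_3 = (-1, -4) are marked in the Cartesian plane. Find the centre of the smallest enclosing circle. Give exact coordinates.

Side lengths²: A_1A_2² = 314, A_1A_3² = 185, A_2A_3² = 45.
Since A_1A_2² = 314 ≥ 185 + 45 = 230, the angle opposite A_1A_2 is not acute, so the smallest enclosing circle has A_1A_2 as diameter.
Centre = midpoint of A_1A_2 = (-6.5, -1.5), r² = 314/4 = 78.5.
Centre = (-6.5, -1.5).

(-6.5, -1.5)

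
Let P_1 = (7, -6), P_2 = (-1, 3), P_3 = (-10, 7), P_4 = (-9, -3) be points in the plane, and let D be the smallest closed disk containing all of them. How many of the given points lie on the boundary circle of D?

2

The farthest pair is P_1–P_3 with squared distance 458. The circle on this segment as diameter has centre (-1.5, 0.5) and r² = 458/4 = 114.5.
Check P_2: distance² to centre = 6.5 ≤ 114.5, so it lies inside.
All remaining points lie in this disk, and no smaller disk contains both endpoints, so this is the minimum enclosing circle.
The points at distance exactly r from the centre are P_1, P_3 — 2 points.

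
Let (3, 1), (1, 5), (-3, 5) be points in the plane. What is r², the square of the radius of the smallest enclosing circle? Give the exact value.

Call the three points A, B, C in the order given.
Side lengths²: AB² = 20, AC² = 52, BC² = 16.
Since AC² = 52 ≥ 20 + 16 = 36, the angle opposite AC is not acute, so the smallest enclosing circle has AC as diameter.
Centre = midpoint of AC = (0, 3), r² = 52/4 = 13.

13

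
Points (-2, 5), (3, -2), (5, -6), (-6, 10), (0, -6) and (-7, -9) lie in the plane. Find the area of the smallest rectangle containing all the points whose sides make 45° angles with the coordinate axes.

270

In coordinates u = x + y, v = x − y the rectangle is axis-aligned; the map (x,y)→(u,v) scales areas by 2.
u-values: 3, 1, -1, 4, -6, -16; range = 4 − (-16) = 20.
v-values: -7, 5, 11, -16, 6, 2; range = 11 − (-16) = 27.
Area = (20 × 27) / 2 = 270.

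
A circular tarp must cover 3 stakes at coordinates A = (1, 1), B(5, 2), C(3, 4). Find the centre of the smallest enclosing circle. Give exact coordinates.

Side lengths²: AB² = 17, AC² = 13, BC² = 8.
Since AB² = 17 < 13 + 8 = 21, the triangle is acute, so the smallest enclosing circle is the circumcircle.
Circumcentre = (2.9, 1.9), r² = 4.42.
Centre = (2.9, 1.9).

(2.9, 1.9)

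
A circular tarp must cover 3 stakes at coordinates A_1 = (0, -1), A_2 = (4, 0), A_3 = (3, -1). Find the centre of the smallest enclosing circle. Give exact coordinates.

Side lengths²: A_1A_2² = 17, A_1A_3² = 9, A_2A_3² = 2.
Since A_1A_2² = 17 ≥ 9 + 2 = 11, the angle opposite A_1A_2 is not acute, so the smallest enclosing circle has A_1A_2 as diameter.
Centre = midpoint of A_1A_2 = (2, -0.5), r² = 17/4 = 4.25.
Centre = (2, -0.5).

(2, -0.5)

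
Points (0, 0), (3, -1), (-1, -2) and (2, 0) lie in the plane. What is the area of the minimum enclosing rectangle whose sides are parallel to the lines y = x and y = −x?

10

In coordinates u = x + y, v = x − y the rectangle is axis-aligned; the map (x,y)→(u,v) scales areas by 2.
u-values: 0, 2, -3, 2; range = 2 − (-3) = 5.
v-values: 0, 4, 1, 2; range = 4 − 0 = 4.
Area = (5 × 4) / 2 = 10.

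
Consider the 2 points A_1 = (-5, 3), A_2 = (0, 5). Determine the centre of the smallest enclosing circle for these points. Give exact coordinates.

(-2.5, 4)

The smallest circle enclosing two points has them as diameter endpoints.
Centre = midpoint = (-2.5, 4); r² = |A_1A_2|²/4 = 29/4 = 7.25.
Centre = (-2.5, 4).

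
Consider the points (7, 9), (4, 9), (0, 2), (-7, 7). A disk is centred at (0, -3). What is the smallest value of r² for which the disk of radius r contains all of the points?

The required radius is the distance from (0, -3) to the farthest point.
Squared distances: 193, 160, 25, 149.
Maximum is 193, attained at (7, 9).

193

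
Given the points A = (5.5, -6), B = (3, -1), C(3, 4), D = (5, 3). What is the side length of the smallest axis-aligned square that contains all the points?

The bounding box has width 2.5 and height 10.
An axis-aligned square enclosing the set must have side ≥ max(width, height).
So the minimum side is max(2.5, 10) = 10.

10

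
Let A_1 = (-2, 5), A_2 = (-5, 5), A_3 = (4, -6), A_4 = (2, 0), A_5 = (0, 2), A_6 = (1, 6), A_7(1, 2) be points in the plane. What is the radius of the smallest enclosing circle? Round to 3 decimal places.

By Welzl's lemma the MEC is supported by two points (diametrically opposite) or three points (on a circumcircle).
The farthest pair is A_2–A_3 with squared distance 202. The circle on this segment as diameter has centre (-0.5, -0.5) and r² = 202/4 = 50.5.
Check A_1: distance² to centre = 32.5 ≤ 50.5, so it lies inside.
All remaining points lie in this disk, and no smaller disk contains both endpoints, so this is the minimum enclosing circle.
r = √(50.5) ≈ 7.106.

7.106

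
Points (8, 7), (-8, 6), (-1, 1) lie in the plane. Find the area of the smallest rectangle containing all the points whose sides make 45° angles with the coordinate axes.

In coordinates u = x + y, v = x − y the rectangle is axis-aligned; the map (x,y)→(u,v) scales areas by 2.
u-values: 15, -2, 0; range = 15 − (-2) = 17.
v-values: 1, -14, -2; range = 1 − (-14) = 15.
Area = (17 × 15) / 2 = 127.5.

127.5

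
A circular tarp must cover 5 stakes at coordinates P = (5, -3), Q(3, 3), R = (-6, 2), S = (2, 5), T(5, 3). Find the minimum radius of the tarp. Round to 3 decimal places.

A smallest enclosing disk is always determined by at most three of the input points on its boundary.
The minimum enclosing circle is determined by three boundary points: P, R, T.
Their circumcentre is (-3/11, 0) with r² = 4453/121.
The farthest remaining point S is at distance² 3650/121 ≤ 4453/121.
r = √(4453/121) ≈ 6.066.

6.066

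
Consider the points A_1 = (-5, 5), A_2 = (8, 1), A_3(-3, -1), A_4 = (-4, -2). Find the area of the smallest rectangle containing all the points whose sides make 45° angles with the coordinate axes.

127.5

In coordinates u = x + y, v = x − y the rectangle is axis-aligned; the map (x,y)→(u,v) scales areas by 2.
u-values: 0, 9, -4, -6; range = 9 − (-6) = 15.
v-values: -10, 7, -2, -2; range = 7 − (-10) = 17.
Area = (15 × 17) / 2 = 127.5.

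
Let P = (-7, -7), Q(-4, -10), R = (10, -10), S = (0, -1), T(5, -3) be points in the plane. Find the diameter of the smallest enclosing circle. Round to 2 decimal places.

17.26

The minimum enclosing circle of a finite set is fixed by two of the points (as a diameter) or three (as a circumcircle).
The farthest pair is P–R with squared distance 298. The circle on this segment as diameter has centre (1.5, -8.5) and r² = 298/4 = 74.5.
Check Q: distance² to centre = 32.5 ≤ 74.5, so it lies inside.
All remaining points lie in this disk, and no smaller disk contains both endpoints, so this is the minimum enclosing circle.
Diameter = 2r = 2√(74.5) ≈ 17.26.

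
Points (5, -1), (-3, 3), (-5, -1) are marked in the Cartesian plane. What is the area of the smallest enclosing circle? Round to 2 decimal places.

Call the three points A, B, C in the order given.
Side lengths²: AB² = 80, AC² = 100, BC² = 20.
Since AC² = 100 ≥ 80 + 20 = 100, the angle opposite AC is not acute, so the smallest enclosing circle has AC as diameter.
Centre = midpoint of AC = (0, -1), r² = 100/4 = 25.
Area = π·r² = π·25 ≈ 78.54.

78.54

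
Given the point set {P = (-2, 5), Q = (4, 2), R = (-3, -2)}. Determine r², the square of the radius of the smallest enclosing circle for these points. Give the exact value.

325/18

Side lengths²: PQ² = 45, PR² = 50, QR² = 65.
Since QR² = 65 < 50 + 45 = 95, the triangle is acute, so the smallest enclosing circle is the circumcircle.
Circumcentre = (-1/6, 7/6), r² = 325/18.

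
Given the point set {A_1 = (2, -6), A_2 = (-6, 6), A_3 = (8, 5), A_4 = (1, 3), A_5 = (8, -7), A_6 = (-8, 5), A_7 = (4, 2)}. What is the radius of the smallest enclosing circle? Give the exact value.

10

By Welzl's lemma the MEC is supported by two points (diametrically opposite) or three points (on a circumcircle).
The farthest pair is A_5–A_6 with squared distance 400. The circle on this segment as diameter has centre (0, -1) and r² = 400/4 = 100.
Check A_1: distance² to centre = 29 ≤ 100, so it lies inside.
All remaining points lie in this disk, and no smaller disk contains both endpoints, so this is the minimum enclosing circle.
r = √100 = 10.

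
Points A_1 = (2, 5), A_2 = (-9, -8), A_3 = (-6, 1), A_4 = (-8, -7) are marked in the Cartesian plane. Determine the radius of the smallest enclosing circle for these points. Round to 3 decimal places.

By Welzl's lemma the MEC is supported by two points (diametrically opposite) or three points (on a circumcircle).
The farthest pair is A_1–A_2 with squared distance 290. The circle on this segment as diameter has centre (-3.5, -1.5) and r² = 290/4 = 72.5.
Check A_3: distance² to centre = 12.5 ≤ 72.5, so it lies inside.
All remaining points lie in this disk, and no smaller disk contains both endpoints, so this is the minimum enclosing circle.
r = √(72.5) ≈ 8.515.

8.515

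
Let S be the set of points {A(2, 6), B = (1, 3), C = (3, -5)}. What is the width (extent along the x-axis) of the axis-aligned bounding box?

max x = 3, min x = 1, so width = 2.

2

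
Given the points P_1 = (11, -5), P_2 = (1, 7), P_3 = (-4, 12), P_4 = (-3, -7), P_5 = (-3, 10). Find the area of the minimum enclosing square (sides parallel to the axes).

The bounding box has width 15 and height 19.
An axis-aligned square enclosing the set must have side ≥ max(width, height).
So the minimum side is max(15, 19) = 19.
Area = 19² = 361.

361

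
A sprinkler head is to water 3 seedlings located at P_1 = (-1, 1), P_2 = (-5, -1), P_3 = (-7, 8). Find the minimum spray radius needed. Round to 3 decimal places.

4.752

Side lengths²: P_1P_2² = 20, P_1P_3² = 85, P_2P_3² = 85.
Since P_2P_3² = 85 < 85 + 20 = 105, the triangle is acute, so the smallest enclosing circle is the circumcircle.
Circumcentre = (-4.875, 3.75), r² = 22.578125.
r = √(22.578125) ≈ 4.752.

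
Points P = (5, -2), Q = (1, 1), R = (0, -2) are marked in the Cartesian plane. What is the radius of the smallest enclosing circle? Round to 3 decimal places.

2.635

Side lengths²: PQ² = 25, PR² = 25, QR² = 10.
Since PR² = 25 < 25 + 10 = 35, the triangle is acute, so the smallest enclosing circle is the circumcircle.
Circumcentre = (2.5, -7/6), r² = 125/18.
r = √(125/18) ≈ 2.635.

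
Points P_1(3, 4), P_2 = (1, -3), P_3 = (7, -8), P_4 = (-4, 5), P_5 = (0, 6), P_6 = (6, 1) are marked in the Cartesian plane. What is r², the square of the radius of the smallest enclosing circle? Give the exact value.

A smallest enclosing disk is always determined by at most three of the input points on its boundary.
The farthest pair is P_3–P_4 with squared distance 290. The circle on this segment as diameter has centre (1.5, -1.5) and r² = 290/4 = 72.5.
Check P_1: distance² to centre = 32.5 ≤ 72.5, so it lies inside.
All remaining points lie in this disk, and no smaller disk contains both endpoints, so this is the minimum enclosing circle.

72.5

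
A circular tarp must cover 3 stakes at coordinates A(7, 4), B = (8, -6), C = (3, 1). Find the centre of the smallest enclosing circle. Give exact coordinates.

(7.5, -1)

Side lengths²: AB² = 101, AC² = 25, BC² = 74.
Since AB² = 101 ≥ 74 + 25 = 99, the angle opposite AB is not acute, so the smallest enclosing circle has AB as diameter.
Centre = midpoint of AB = (7.5, -1), r² = 101/4 = 25.25.
Centre = (7.5, -1).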